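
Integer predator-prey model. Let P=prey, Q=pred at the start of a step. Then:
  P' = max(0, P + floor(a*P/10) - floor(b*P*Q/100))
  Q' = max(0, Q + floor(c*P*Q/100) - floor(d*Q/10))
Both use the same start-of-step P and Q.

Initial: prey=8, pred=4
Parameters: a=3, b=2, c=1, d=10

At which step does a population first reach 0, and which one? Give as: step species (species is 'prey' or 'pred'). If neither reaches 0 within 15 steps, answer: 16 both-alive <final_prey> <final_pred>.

Answer: 1 pred

Derivation:
Step 1: prey: 8+2-0=10; pred: 4+0-4=0
First extinction: pred at step 1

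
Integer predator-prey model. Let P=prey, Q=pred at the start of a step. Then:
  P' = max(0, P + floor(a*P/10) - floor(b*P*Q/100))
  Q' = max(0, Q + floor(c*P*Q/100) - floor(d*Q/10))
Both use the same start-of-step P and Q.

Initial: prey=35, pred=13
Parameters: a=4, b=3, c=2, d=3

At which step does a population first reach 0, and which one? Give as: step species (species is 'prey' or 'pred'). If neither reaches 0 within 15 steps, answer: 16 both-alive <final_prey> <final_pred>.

Step 1: prey: 35+14-13=36; pred: 13+9-3=19
Step 2: prey: 36+14-20=30; pred: 19+13-5=27
Step 3: prey: 30+12-24=18; pred: 27+16-8=35
Step 4: prey: 18+7-18=7; pred: 35+12-10=37
Step 5: prey: 7+2-7=2; pred: 37+5-11=31
Step 6: prey: 2+0-1=1; pred: 31+1-9=23
Step 7: prey: 1+0-0=1; pred: 23+0-6=17
Step 8: prey: 1+0-0=1; pred: 17+0-5=12
Step 9: prey: 1+0-0=1; pred: 12+0-3=9
Step 10: prey: 1+0-0=1; pred: 9+0-2=7
Step 11: prey: 1+0-0=1; pred: 7+0-2=5
Step 12: prey: 1+0-0=1; pred: 5+0-1=4
Step 13: prey: 1+0-0=1; pred: 4+0-1=3
Step 14: prey: 1+0-0=1; pred: 3+0-0=3
Steps 15-15: state stable at prey=1, pred=3 (no change)
No extinction within 15 steps

Answer: 16 both-alive 1 3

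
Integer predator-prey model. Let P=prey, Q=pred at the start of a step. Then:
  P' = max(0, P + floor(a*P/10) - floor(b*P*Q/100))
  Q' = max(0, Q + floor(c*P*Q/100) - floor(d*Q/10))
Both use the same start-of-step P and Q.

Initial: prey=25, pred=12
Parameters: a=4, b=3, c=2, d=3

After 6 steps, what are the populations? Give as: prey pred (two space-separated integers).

Answer: 7 24

Derivation:
Step 1: prey: 25+10-9=26; pred: 12+6-3=15
Step 2: prey: 26+10-11=25; pred: 15+7-4=18
Step 3: prey: 25+10-13=22; pred: 18+9-5=22
Step 4: prey: 22+8-14=16; pred: 22+9-6=25
Step 5: prey: 16+6-12=10; pred: 25+8-7=26
Step 6: prey: 10+4-7=7; pred: 26+5-7=24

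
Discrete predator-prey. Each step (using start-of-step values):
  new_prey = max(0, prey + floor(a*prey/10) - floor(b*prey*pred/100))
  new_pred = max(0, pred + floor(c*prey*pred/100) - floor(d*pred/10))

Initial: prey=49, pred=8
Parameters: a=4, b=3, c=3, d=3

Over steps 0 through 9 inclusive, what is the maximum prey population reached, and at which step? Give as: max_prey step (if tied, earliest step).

Step 1: prey: 49+19-11=57; pred: 8+11-2=17
Step 2: prey: 57+22-29=50; pred: 17+29-5=41
Step 3: prey: 50+20-61=9; pred: 41+61-12=90
Step 4: prey: 9+3-24=0; pred: 90+24-27=87
Step 5: prey: 0+0-0=0; pred: 87+0-26=61
Step 6: prey: 0+0-0=0; pred: 61+0-18=43
Step 7: prey: 0+0-0=0; pred: 43+0-12=31
Step 8: prey: 0+0-0=0; pred: 31+0-9=22
Step 9: prey: 0+0-0=0; pred: 22+0-6=16
Max prey = 57 at step 1

Answer: 57 1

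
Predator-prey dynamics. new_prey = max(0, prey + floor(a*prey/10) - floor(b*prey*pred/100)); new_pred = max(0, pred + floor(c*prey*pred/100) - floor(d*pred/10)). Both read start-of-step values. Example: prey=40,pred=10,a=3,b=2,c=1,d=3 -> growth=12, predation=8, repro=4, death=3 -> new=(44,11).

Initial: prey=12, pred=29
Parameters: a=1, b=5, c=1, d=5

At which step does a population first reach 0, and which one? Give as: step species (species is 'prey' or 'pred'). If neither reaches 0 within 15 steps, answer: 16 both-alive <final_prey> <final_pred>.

Answer: 1 prey

Derivation:
Step 1: prey: 12+1-17=0; pred: 29+3-14=18
First extinction: prey at step 1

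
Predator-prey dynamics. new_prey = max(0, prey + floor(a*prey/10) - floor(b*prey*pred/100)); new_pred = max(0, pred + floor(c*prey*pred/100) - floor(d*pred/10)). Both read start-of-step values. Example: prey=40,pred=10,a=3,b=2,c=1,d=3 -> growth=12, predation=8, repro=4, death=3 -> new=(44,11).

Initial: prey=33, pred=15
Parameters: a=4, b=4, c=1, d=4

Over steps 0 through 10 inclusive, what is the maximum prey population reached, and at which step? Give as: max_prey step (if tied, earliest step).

Step 1: prey: 33+13-19=27; pred: 15+4-6=13
Step 2: prey: 27+10-14=23; pred: 13+3-5=11
Step 3: prey: 23+9-10=22; pred: 11+2-4=9
Step 4: prey: 22+8-7=23; pred: 9+1-3=7
Step 5: prey: 23+9-6=26; pred: 7+1-2=6
Step 6: prey: 26+10-6=30; pred: 6+1-2=5
Step 7: prey: 30+12-6=36; pred: 5+1-2=4
Step 8: prey: 36+14-5=45; pred: 4+1-1=4
Step 9: prey: 45+18-7=56; pred: 4+1-1=4
Step 10: prey: 56+22-8=70; pred: 4+2-1=5
Max prey = 70 at step 10

Answer: 70 10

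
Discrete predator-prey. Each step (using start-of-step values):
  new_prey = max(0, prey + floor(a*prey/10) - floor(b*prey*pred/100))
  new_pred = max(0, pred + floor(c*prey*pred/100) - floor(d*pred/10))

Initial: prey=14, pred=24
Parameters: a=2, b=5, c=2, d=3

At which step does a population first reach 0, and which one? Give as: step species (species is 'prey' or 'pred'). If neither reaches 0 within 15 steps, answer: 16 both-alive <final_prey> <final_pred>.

Answer: 1 prey

Derivation:
Step 1: prey: 14+2-16=0; pred: 24+6-7=23
First extinction: prey at step 1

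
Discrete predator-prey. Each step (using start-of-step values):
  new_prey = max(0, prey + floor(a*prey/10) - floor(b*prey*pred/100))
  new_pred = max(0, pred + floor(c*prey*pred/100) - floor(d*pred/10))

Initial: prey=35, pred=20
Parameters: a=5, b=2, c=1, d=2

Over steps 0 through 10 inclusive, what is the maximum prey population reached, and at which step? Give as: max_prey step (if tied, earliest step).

Step 1: prey: 35+17-14=38; pred: 20+7-4=23
Step 2: prey: 38+19-17=40; pred: 23+8-4=27
Step 3: prey: 40+20-21=39; pred: 27+10-5=32
Step 4: prey: 39+19-24=34; pred: 32+12-6=38
Step 5: prey: 34+17-25=26; pred: 38+12-7=43
Step 6: prey: 26+13-22=17; pred: 43+11-8=46
Step 7: prey: 17+8-15=10; pred: 46+7-9=44
Step 8: prey: 10+5-8=7; pred: 44+4-8=40
Step 9: prey: 7+3-5=5; pred: 40+2-8=34
Step 10: prey: 5+2-3=4; pred: 34+1-6=29
Max prey = 40 at step 2

Answer: 40 2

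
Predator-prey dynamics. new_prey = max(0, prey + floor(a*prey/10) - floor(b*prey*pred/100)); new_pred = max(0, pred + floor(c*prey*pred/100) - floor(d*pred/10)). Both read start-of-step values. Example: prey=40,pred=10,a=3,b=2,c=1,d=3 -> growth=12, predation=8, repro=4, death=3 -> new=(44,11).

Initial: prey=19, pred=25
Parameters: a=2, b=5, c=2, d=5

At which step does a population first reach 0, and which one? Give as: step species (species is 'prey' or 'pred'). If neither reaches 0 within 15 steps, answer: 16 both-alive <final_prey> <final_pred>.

Answer: 1 prey

Derivation:
Step 1: prey: 19+3-23=0; pred: 25+9-12=22
First extinction: prey at step 1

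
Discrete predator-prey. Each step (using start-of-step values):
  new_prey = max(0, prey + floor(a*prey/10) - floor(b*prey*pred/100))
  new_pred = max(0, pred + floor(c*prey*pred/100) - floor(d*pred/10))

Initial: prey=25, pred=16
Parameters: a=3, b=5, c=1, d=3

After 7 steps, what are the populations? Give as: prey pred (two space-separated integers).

Answer: 2 3

Derivation:
Step 1: prey: 25+7-20=12; pred: 16+4-4=16
Step 2: prey: 12+3-9=6; pred: 16+1-4=13
Step 3: prey: 6+1-3=4; pred: 13+0-3=10
Step 4: prey: 4+1-2=3; pred: 10+0-3=7
Step 5: prey: 3+0-1=2; pred: 7+0-2=5
Step 6: prey: 2+0-0=2; pred: 5+0-1=4
Step 7: prey: 2+0-0=2; pred: 4+0-1=3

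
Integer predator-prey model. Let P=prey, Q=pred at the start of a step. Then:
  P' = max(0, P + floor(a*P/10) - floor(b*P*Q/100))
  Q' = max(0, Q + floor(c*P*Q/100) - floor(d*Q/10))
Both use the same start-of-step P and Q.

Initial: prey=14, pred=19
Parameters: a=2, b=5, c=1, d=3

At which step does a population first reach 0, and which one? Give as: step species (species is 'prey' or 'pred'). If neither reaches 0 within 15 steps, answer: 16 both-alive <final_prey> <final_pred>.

Step 1: prey: 14+2-13=3; pred: 19+2-5=16
Step 2: prey: 3+0-2=1; pred: 16+0-4=12
Step 3: prey: 1+0-0=1; pred: 12+0-3=9
Step 4: prey: 1+0-0=1; pred: 9+0-2=7
Step 5: prey: 1+0-0=1; pred: 7+0-2=5
Step 6: prey: 1+0-0=1; pred: 5+0-1=4
Step 7: prey: 1+0-0=1; pred: 4+0-1=3
Step 8: prey: 1+0-0=1; pred: 3+0-0=3
Steps 9-15: state stable at prey=1, pred=3 (no change)
No extinction within 15 steps

Answer: 16 both-alive 1 3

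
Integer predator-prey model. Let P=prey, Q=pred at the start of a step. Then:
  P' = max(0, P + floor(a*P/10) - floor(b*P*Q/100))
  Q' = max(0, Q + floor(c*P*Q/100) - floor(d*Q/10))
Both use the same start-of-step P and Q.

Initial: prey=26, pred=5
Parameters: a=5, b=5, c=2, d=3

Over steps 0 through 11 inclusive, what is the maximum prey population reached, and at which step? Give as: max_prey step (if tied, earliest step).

Step 1: prey: 26+13-6=33; pred: 5+2-1=6
Step 2: prey: 33+16-9=40; pred: 6+3-1=8
Step 3: prey: 40+20-16=44; pred: 8+6-2=12
Step 4: prey: 44+22-26=40; pred: 12+10-3=19
Step 5: prey: 40+20-38=22; pred: 19+15-5=29
Step 6: prey: 22+11-31=2; pred: 29+12-8=33
Step 7: prey: 2+1-3=0; pred: 33+1-9=25
Step 8: prey: 0+0-0=0; pred: 25+0-7=18
Step 9: prey: 0+0-0=0; pred: 18+0-5=13
Step 10: prey: 0+0-0=0; pred: 13+0-3=10
Step 11: prey: 0+0-0=0; pred: 10+0-3=7
Max prey = 44 at step 3

Answer: 44 3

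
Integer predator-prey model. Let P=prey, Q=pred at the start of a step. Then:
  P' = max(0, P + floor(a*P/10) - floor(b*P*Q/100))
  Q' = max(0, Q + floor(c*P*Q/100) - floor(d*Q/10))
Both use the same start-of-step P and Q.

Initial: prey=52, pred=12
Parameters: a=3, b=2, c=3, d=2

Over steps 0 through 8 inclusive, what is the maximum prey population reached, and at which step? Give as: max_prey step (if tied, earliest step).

Answer: 55 1

Derivation:
Step 1: prey: 52+15-12=55; pred: 12+18-2=28
Step 2: prey: 55+16-30=41; pred: 28+46-5=69
Step 3: prey: 41+12-56=0; pred: 69+84-13=140
Step 4: prey: 0+0-0=0; pred: 140+0-28=112
Step 5: prey: 0+0-0=0; pred: 112+0-22=90
Step 6: prey: 0+0-0=0; pred: 90+0-18=72
Step 7: prey: 0+0-0=0; pred: 72+0-14=58
Step 8: prey: 0+0-0=0; pred: 58+0-11=47
Max prey = 55 at step 1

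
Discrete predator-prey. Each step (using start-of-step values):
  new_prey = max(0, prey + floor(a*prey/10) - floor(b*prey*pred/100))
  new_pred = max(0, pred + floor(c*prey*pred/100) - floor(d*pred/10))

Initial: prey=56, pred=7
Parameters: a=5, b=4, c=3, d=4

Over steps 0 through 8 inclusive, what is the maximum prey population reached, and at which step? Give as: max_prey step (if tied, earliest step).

Step 1: prey: 56+28-15=69; pred: 7+11-2=16
Step 2: prey: 69+34-44=59; pred: 16+33-6=43
Step 3: prey: 59+29-101=0; pred: 43+76-17=102
Step 4: prey: 0+0-0=0; pred: 102+0-40=62
Step 5: prey: 0+0-0=0; pred: 62+0-24=38
Step 6: prey: 0+0-0=0; pred: 38+0-15=23
Step 7: prey: 0+0-0=0; pred: 23+0-9=14
Step 8: prey: 0+0-0=0; pred: 14+0-5=9
Max prey = 69 at step 1

Answer: 69 1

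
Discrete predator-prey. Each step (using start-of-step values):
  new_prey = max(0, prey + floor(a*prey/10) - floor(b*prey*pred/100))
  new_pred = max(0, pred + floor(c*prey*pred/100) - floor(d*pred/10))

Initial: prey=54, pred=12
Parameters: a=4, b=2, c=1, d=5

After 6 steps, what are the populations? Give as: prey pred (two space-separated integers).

Answer: 71 41

Derivation:
Step 1: prey: 54+21-12=63; pred: 12+6-6=12
Step 2: prey: 63+25-15=73; pred: 12+7-6=13
Step 3: prey: 73+29-18=84; pred: 13+9-6=16
Step 4: prey: 84+33-26=91; pred: 16+13-8=21
Step 5: prey: 91+36-38=89; pred: 21+19-10=30
Step 6: prey: 89+35-53=71; pred: 30+26-15=41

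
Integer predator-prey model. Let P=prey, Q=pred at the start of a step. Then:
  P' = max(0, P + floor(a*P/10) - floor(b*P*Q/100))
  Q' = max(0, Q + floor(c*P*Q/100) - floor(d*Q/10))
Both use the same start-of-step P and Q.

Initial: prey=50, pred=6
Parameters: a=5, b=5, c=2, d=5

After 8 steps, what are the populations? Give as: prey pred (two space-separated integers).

Step 1: prey: 50+25-15=60; pred: 6+6-3=9
Step 2: prey: 60+30-27=63; pred: 9+10-4=15
Step 3: prey: 63+31-47=47; pred: 15+18-7=26
Step 4: prey: 47+23-61=9; pred: 26+24-13=37
Step 5: prey: 9+4-16=0; pred: 37+6-18=25
Step 6: prey: 0+0-0=0; pred: 25+0-12=13
Step 7: prey: 0+0-0=0; pred: 13+0-6=7
Step 8: prey: 0+0-0=0; pred: 7+0-3=4

Answer: 0 4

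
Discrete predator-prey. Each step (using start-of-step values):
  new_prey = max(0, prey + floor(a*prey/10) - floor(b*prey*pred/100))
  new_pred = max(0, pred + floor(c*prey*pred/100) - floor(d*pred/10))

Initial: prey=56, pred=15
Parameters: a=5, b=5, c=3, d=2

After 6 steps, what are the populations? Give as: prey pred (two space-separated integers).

Step 1: prey: 56+28-42=42; pred: 15+25-3=37
Step 2: prey: 42+21-77=0; pred: 37+46-7=76
Step 3: prey: 0+0-0=0; pred: 76+0-15=61
Step 4: prey: 0+0-0=0; pred: 61+0-12=49
Step 5: prey: 0+0-0=0; pred: 49+0-9=40
Step 6: prey: 0+0-0=0; pred: 40+0-8=32

Answer: 0 32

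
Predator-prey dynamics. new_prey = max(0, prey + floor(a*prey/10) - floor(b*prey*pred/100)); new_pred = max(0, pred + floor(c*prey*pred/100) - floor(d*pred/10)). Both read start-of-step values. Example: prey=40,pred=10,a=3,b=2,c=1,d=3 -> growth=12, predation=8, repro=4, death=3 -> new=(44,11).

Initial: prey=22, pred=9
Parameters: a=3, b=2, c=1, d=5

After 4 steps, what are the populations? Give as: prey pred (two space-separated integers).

Answer: 43 3

Derivation:
Step 1: prey: 22+6-3=25; pred: 9+1-4=6
Step 2: prey: 25+7-3=29; pred: 6+1-3=4
Step 3: prey: 29+8-2=35; pred: 4+1-2=3
Step 4: prey: 35+10-2=43; pred: 3+1-1=3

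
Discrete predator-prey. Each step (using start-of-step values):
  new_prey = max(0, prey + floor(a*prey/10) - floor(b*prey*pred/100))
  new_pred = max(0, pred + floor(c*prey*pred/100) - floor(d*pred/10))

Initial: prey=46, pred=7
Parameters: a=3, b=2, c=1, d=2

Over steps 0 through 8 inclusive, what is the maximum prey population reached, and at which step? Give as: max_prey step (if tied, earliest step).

Step 1: prey: 46+13-6=53; pred: 7+3-1=9
Step 2: prey: 53+15-9=59; pred: 9+4-1=12
Step 3: prey: 59+17-14=62; pred: 12+7-2=17
Step 4: prey: 62+18-21=59; pred: 17+10-3=24
Step 5: prey: 59+17-28=48; pred: 24+14-4=34
Step 6: prey: 48+14-32=30; pred: 34+16-6=44
Step 7: prey: 30+9-26=13; pred: 44+13-8=49
Step 8: prey: 13+3-12=4; pred: 49+6-9=46
Max prey = 62 at step 3

Answer: 62 3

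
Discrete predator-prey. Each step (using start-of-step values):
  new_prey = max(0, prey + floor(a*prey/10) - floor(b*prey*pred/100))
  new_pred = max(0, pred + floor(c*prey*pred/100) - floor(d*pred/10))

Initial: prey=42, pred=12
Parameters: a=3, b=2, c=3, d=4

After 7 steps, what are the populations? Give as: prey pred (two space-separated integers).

Answer: 0 18

Derivation:
Step 1: prey: 42+12-10=44; pred: 12+15-4=23
Step 2: prey: 44+13-20=37; pred: 23+30-9=44
Step 3: prey: 37+11-32=16; pred: 44+48-17=75
Step 4: prey: 16+4-24=0; pred: 75+36-30=81
Step 5: prey: 0+0-0=0; pred: 81+0-32=49
Step 6: prey: 0+0-0=0; pred: 49+0-19=30
Step 7: prey: 0+0-0=0; pred: 30+0-12=18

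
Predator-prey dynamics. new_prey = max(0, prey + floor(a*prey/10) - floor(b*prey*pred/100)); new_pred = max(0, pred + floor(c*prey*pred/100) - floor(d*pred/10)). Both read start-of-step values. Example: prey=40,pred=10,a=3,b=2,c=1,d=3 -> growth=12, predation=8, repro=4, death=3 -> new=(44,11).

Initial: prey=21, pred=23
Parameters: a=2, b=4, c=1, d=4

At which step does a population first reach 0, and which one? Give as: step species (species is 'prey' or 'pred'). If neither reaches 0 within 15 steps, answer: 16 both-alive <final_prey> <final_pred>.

Step 1: prey: 21+4-19=6; pred: 23+4-9=18
Step 2: prey: 6+1-4=3; pred: 18+1-7=12
Step 3: prey: 3+0-1=2; pred: 12+0-4=8
Step 4: prey: 2+0-0=2; pred: 8+0-3=5
Step 5: prey: 2+0-0=2; pred: 5+0-2=3
Step 6: prey: 2+0-0=2; pred: 3+0-1=2
Step 7: prey: 2+0-0=2; pred: 2+0-0=2
Steps 8-15: state stable at prey=2, pred=2 (no change)
No extinction within 15 steps

Answer: 16 both-alive 2 2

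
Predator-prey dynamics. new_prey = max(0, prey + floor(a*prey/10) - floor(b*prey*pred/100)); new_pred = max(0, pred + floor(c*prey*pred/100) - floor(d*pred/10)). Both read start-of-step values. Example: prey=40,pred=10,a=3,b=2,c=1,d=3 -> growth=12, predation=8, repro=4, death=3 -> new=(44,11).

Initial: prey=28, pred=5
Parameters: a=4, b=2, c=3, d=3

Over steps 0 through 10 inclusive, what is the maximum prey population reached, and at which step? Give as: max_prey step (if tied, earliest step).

Answer: 52 3

Derivation:
Step 1: prey: 28+11-2=37; pred: 5+4-1=8
Step 2: prey: 37+14-5=46; pred: 8+8-2=14
Step 3: prey: 46+18-12=52; pred: 14+19-4=29
Step 4: prey: 52+20-30=42; pred: 29+45-8=66
Step 5: prey: 42+16-55=3; pred: 66+83-19=130
Step 6: prey: 3+1-7=0; pred: 130+11-39=102
Step 7: prey: 0+0-0=0; pred: 102+0-30=72
Step 8: prey: 0+0-0=0; pred: 72+0-21=51
Step 9: prey: 0+0-0=0; pred: 51+0-15=36
Step 10: prey: 0+0-0=0; pred: 36+0-10=26
Max prey = 52 at step 3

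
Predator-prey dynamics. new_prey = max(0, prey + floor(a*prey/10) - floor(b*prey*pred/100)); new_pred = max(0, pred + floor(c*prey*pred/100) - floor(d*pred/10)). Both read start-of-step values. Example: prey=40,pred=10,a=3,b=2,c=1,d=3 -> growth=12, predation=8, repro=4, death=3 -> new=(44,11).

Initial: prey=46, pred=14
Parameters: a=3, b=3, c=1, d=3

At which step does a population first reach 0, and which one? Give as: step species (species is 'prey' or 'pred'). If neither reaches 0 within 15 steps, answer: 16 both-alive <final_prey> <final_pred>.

Step 1: prey: 46+13-19=40; pred: 14+6-4=16
Step 2: prey: 40+12-19=33; pred: 16+6-4=18
Step 3: prey: 33+9-17=25; pred: 18+5-5=18
Step 4: prey: 25+7-13=19; pred: 18+4-5=17
Step 5: prey: 19+5-9=15; pred: 17+3-5=15
Step 6: prey: 15+4-6=13; pred: 15+2-4=13
Step 7: prey: 13+3-5=11; pred: 13+1-3=11
Step 8: prey: 11+3-3=11; pred: 11+1-3=9
Step 9: prey: 11+3-2=12; pred: 9+0-2=7
Step 10: prey: 12+3-2=13; pred: 7+0-2=5
Step 11: prey: 13+3-1=15; pred: 5+0-1=4
Step 12: prey: 15+4-1=18; pred: 4+0-1=3
Step 13: prey: 18+5-1=22; pred: 3+0-0=3
Step 14: prey: 22+6-1=27; pred: 3+0-0=3
Step 15: prey: 27+8-2=33; pred: 3+0-0=3
No extinction within 15 steps

Answer: 16 both-alive 33 3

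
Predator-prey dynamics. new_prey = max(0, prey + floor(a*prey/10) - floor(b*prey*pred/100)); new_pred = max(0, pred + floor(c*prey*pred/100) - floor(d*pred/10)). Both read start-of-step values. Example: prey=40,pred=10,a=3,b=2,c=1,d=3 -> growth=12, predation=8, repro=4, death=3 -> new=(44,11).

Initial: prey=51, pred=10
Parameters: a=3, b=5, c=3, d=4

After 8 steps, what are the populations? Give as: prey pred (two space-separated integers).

Step 1: prey: 51+15-25=41; pred: 10+15-4=21
Step 2: prey: 41+12-43=10; pred: 21+25-8=38
Step 3: prey: 10+3-19=0; pred: 38+11-15=34
Step 4: prey: 0+0-0=0; pred: 34+0-13=21
Step 5: prey: 0+0-0=0; pred: 21+0-8=13
Step 6: prey: 0+0-0=0; pred: 13+0-5=8
Step 7: prey: 0+0-0=0; pred: 8+0-3=5
Step 8: prey: 0+0-0=0; pred: 5+0-2=3

Answer: 0 3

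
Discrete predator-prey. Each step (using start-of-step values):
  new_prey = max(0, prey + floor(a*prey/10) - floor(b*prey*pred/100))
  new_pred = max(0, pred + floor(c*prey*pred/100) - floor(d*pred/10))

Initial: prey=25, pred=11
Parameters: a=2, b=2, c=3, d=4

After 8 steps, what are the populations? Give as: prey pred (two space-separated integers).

Answer: 3 13

Derivation:
Step 1: prey: 25+5-5=25; pred: 11+8-4=15
Step 2: prey: 25+5-7=23; pred: 15+11-6=20
Step 3: prey: 23+4-9=18; pred: 20+13-8=25
Step 4: prey: 18+3-9=12; pred: 25+13-10=28
Step 5: prey: 12+2-6=8; pred: 28+10-11=27
Step 6: prey: 8+1-4=5; pred: 27+6-10=23
Step 7: prey: 5+1-2=4; pred: 23+3-9=17
Step 8: prey: 4+0-1=3; pred: 17+2-6=13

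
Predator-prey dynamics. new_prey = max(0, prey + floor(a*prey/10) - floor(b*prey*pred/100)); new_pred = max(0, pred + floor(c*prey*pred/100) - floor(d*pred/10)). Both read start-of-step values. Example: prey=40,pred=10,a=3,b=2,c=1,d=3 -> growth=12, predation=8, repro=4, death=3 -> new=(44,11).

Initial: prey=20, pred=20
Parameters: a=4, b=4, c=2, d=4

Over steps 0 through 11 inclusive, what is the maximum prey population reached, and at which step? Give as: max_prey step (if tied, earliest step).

Answer: 27 11

Derivation:
Step 1: prey: 20+8-16=12; pred: 20+8-8=20
Step 2: prey: 12+4-9=7; pred: 20+4-8=16
Step 3: prey: 7+2-4=5; pred: 16+2-6=12
Step 4: prey: 5+2-2=5; pred: 12+1-4=9
Step 5: prey: 5+2-1=6; pred: 9+0-3=6
Step 6: prey: 6+2-1=7; pred: 6+0-2=4
Step 7: prey: 7+2-1=8; pred: 4+0-1=3
Step 8: prey: 8+3-0=11; pred: 3+0-1=2
Step 9: prey: 11+4-0=15; pred: 2+0-0=2
Step 10: prey: 15+6-1=20; pred: 2+0-0=2
Step 11: prey: 20+8-1=27; pred: 2+0-0=2
Max prey = 27 at step 11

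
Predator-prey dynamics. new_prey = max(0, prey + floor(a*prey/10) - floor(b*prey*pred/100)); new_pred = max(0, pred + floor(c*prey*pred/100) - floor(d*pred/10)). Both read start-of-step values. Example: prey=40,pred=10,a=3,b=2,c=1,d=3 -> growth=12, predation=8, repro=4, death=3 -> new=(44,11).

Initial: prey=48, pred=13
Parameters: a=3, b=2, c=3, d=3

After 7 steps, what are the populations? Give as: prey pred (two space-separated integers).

Step 1: prey: 48+14-12=50; pred: 13+18-3=28
Step 2: prey: 50+15-28=37; pred: 28+42-8=62
Step 3: prey: 37+11-45=3; pred: 62+68-18=112
Step 4: prey: 3+0-6=0; pred: 112+10-33=89
Step 5: prey: 0+0-0=0; pred: 89+0-26=63
Step 6: prey: 0+0-0=0; pred: 63+0-18=45
Step 7: prey: 0+0-0=0; pred: 45+0-13=32

Answer: 0 32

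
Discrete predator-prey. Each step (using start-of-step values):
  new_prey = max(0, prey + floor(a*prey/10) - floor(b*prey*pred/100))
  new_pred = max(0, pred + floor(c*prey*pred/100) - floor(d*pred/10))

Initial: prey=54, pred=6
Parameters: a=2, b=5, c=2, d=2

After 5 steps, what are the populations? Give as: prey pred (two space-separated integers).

Step 1: prey: 54+10-16=48; pred: 6+6-1=11
Step 2: prey: 48+9-26=31; pred: 11+10-2=19
Step 3: prey: 31+6-29=8; pred: 19+11-3=27
Step 4: prey: 8+1-10=0; pred: 27+4-5=26
Step 5: prey: 0+0-0=0; pred: 26+0-5=21

Answer: 0 21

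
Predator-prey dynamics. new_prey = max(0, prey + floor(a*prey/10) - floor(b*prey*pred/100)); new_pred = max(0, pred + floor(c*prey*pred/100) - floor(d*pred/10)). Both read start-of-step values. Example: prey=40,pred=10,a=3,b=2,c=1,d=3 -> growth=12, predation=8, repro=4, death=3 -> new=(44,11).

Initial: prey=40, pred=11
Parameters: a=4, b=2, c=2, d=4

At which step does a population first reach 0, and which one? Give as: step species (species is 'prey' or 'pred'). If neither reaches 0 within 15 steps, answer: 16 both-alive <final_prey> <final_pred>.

Step 1: prey: 40+16-8=48; pred: 11+8-4=15
Step 2: prey: 48+19-14=53; pred: 15+14-6=23
Step 3: prey: 53+21-24=50; pred: 23+24-9=38
Step 4: prey: 50+20-38=32; pred: 38+38-15=61
Step 5: prey: 32+12-39=5; pred: 61+39-24=76
Step 6: prey: 5+2-7=0; pred: 76+7-30=53
First extinction: prey at step 6

Answer: 6 prey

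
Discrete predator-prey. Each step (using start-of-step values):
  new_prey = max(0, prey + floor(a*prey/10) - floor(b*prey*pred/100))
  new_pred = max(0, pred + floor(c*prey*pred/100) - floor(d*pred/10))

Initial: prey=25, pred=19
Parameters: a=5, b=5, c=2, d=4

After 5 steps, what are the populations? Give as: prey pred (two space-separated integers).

Step 1: prey: 25+12-23=14; pred: 19+9-7=21
Step 2: prey: 14+7-14=7; pred: 21+5-8=18
Step 3: prey: 7+3-6=4; pred: 18+2-7=13
Step 4: prey: 4+2-2=4; pred: 13+1-5=9
Step 5: prey: 4+2-1=5; pred: 9+0-3=6

Answer: 5 6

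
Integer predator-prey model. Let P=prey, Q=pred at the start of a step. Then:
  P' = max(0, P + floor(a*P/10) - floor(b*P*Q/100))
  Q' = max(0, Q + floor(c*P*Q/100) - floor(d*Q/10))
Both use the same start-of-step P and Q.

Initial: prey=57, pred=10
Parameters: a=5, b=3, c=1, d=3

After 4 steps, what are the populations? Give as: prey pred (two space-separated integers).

Step 1: prey: 57+28-17=68; pred: 10+5-3=12
Step 2: prey: 68+34-24=78; pred: 12+8-3=17
Step 3: prey: 78+39-39=78; pred: 17+13-5=25
Step 4: prey: 78+39-58=59; pred: 25+19-7=37

Answer: 59 37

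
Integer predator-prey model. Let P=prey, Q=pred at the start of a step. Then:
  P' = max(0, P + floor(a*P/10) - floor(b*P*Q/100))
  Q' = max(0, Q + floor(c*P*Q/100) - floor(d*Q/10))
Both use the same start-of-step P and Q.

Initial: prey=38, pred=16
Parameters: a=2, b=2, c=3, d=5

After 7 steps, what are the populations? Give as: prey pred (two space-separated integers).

Step 1: prey: 38+7-12=33; pred: 16+18-8=26
Step 2: prey: 33+6-17=22; pred: 26+25-13=38
Step 3: prey: 22+4-16=10; pred: 38+25-19=44
Step 4: prey: 10+2-8=4; pred: 44+13-22=35
Step 5: prey: 4+0-2=2; pred: 35+4-17=22
Step 6: prey: 2+0-0=2; pred: 22+1-11=12
Step 7: prey: 2+0-0=2; pred: 12+0-6=6

Answer: 2 6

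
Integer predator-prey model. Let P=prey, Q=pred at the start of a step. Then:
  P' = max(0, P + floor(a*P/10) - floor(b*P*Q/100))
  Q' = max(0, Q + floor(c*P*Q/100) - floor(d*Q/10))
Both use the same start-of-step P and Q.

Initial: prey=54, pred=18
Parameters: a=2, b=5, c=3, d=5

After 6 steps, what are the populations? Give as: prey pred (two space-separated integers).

Step 1: prey: 54+10-48=16; pred: 18+29-9=38
Step 2: prey: 16+3-30=0; pred: 38+18-19=37
Step 3: prey: 0+0-0=0; pred: 37+0-18=19
Step 4: prey: 0+0-0=0; pred: 19+0-9=10
Step 5: prey: 0+0-0=0; pred: 10+0-5=5
Step 6: prey: 0+0-0=0; pred: 5+0-2=3

Answer: 0 3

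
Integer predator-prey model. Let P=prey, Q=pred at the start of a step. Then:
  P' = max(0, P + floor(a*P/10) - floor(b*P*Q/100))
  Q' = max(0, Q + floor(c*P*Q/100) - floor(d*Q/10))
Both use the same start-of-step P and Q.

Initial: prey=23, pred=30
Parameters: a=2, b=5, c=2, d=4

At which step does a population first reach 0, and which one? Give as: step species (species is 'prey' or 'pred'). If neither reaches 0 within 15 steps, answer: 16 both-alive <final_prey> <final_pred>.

Step 1: prey: 23+4-34=0; pred: 30+13-12=31
First extinction: prey at step 1

Answer: 1 prey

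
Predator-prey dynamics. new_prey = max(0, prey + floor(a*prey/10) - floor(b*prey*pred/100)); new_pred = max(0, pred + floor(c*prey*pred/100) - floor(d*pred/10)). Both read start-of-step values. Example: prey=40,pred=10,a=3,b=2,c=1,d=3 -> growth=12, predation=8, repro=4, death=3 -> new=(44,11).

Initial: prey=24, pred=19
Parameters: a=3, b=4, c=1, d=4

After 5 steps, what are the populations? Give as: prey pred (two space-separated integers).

Step 1: prey: 24+7-18=13; pred: 19+4-7=16
Step 2: prey: 13+3-8=8; pred: 16+2-6=12
Step 3: prey: 8+2-3=7; pred: 12+0-4=8
Step 4: prey: 7+2-2=7; pred: 8+0-3=5
Step 5: prey: 7+2-1=8; pred: 5+0-2=3

Answer: 8 3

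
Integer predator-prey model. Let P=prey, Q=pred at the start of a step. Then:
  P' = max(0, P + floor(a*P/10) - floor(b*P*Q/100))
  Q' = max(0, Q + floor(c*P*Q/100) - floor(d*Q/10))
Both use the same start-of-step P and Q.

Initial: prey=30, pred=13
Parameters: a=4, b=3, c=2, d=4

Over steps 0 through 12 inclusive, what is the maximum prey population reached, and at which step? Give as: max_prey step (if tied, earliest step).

Answer: 31 1

Derivation:
Step 1: prey: 30+12-11=31; pred: 13+7-5=15
Step 2: prey: 31+12-13=30; pred: 15+9-6=18
Step 3: prey: 30+12-16=26; pred: 18+10-7=21
Step 4: prey: 26+10-16=20; pred: 21+10-8=23
Step 5: prey: 20+8-13=15; pred: 23+9-9=23
Step 6: prey: 15+6-10=11; pred: 23+6-9=20
Step 7: prey: 11+4-6=9; pred: 20+4-8=16
Step 8: prey: 9+3-4=8; pred: 16+2-6=12
Step 9: prey: 8+3-2=9; pred: 12+1-4=9
Step 10: prey: 9+3-2=10; pred: 9+1-3=7
Step 11: prey: 10+4-2=12; pred: 7+1-2=6
Step 12: prey: 12+4-2=14; pred: 6+1-2=5
Max prey = 31 at step 1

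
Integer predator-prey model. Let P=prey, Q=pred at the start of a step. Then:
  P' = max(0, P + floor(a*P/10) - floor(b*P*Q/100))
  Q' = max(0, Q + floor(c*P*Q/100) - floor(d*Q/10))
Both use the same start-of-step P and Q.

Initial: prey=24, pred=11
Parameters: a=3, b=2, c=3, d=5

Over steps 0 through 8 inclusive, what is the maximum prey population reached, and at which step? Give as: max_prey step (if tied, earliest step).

Step 1: prey: 24+7-5=26; pred: 11+7-5=13
Step 2: prey: 26+7-6=27; pred: 13+10-6=17
Step 3: prey: 27+8-9=26; pred: 17+13-8=22
Step 4: prey: 26+7-11=22; pred: 22+17-11=28
Step 5: prey: 22+6-12=16; pred: 28+18-14=32
Step 6: prey: 16+4-10=10; pred: 32+15-16=31
Step 7: prey: 10+3-6=7; pred: 31+9-15=25
Step 8: prey: 7+2-3=6; pred: 25+5-12=18
Max prey = 27 at step 2

Answer: 27 2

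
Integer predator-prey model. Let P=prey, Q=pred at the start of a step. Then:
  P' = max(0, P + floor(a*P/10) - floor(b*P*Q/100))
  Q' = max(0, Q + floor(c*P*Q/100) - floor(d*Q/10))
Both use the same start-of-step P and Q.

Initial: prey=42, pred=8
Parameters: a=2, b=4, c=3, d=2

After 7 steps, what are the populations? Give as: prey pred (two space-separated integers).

Step 1: prey: 42+8-13=37; pred: 8+10-1=17
Step 2: prey: 37+7-25=19; pred: 17+18-3=32
Step 3: prey: 19+3-24=0; pred: 32+18-6=44
Step 4: prey: 0+0-0=0; pred: 44+0-8=36
Step 5: prey: 0+0-0=0; pred: 36+0-7=29
Step 6: prey: 0+0-0=0; pred: 29+0-5=24
Step 7: prey: 0+0-0=0; pred: 24+0-4=20

Answer: 0 20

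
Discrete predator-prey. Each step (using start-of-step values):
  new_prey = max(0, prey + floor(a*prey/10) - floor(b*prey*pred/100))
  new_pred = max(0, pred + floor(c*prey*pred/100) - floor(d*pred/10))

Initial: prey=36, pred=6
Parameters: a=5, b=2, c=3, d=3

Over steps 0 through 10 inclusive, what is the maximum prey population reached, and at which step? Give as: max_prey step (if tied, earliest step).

Answer: 66 3

Derivation:
Step 1: prey: 36+18-4=50; pred: 6+6-1=11
Step 2: prey: 50+25-11=64; pred: 11+16-3=24
Step 3: prey: 64+32-30=66; pred: 24+46-7=63
Step 4: prey: 66+33-83=16; pred: 63+124-18=169
Step 5: prey: 16+8-54=0; pred: 169+81-50=200
Step 6: prey: 0+0-0=0; pred: 200+0-60=140
Step 7: prey: 0+0-0=0; pred: 140+0-42=98
Step 8: prey: 0+0-0=0; pred: 98+0-29=69
Step 9: prey: 0+0-0=0; pred: 69+0-20=49
Step 10: prey: 0+0-0=0; pred: 49+0-14=35
Max prey = 66 at step 3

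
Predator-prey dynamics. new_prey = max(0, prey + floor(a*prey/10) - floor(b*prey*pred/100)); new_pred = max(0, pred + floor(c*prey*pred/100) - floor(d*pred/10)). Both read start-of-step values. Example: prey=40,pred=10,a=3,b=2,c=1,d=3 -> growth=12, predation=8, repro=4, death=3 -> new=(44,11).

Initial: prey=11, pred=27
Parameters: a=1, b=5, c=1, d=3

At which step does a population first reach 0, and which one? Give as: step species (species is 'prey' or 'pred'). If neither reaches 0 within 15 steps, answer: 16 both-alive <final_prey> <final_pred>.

Step 1: prey: 11+1-14=0; pred: 27+2-8=21
First extinction: prey at step 1

Answer: 1 prey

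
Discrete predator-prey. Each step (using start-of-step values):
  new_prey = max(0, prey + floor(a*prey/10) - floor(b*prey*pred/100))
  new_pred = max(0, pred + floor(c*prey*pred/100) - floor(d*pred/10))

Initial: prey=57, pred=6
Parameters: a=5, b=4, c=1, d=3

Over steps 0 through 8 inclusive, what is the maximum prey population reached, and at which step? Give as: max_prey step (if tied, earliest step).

Answer: 90 3

Derivation:
Step 1: prey: 57+28-13=72; pred: 6+3-1=8
Step 2: prey: 72+36-23=85; pred: 8+5-2=11
Step 3: prey: 85+42-37=90; pred: 11+9-3=17
Step 4: prey: 90+45-61=74; pred: 17+15-5=27
Step 5: prey: 74+37-79=32; pred: 27+19-8=38
Step 6: prey: 32+16-48=0; pred: 38+12-11=39
Step 7: prey: 0+0-0=0; pred: 39+0-11=28
Step 8: prey: 0+0-0=0; pred: 28+0-8=20
Max prey = 90 at step 3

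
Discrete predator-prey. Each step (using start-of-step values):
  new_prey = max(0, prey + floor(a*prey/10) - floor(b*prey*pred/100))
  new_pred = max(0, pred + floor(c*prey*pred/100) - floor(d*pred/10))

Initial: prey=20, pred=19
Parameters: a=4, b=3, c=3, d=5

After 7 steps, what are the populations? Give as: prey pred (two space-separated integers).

Answer: 10 6

Derivation:
Step 1: prey: 20+8-11=17; pred: 19+11-9=21
Step 2: prey: 17+6-10=13; pred: 21+10-10=21
Step 3: prey: 13+5-8=10; pred: 21+8-10=19
Step 4: prey: 10+4-5=9; pred: 19+5-9=15
Step 5: prey: 9+3-4=8; pred: 15+4-7=12
Step 6: prey: 8+3-2=9; pred: 12+2-6=8
Step 7: prey: 9+3-2=10; pred: 8+2-4=6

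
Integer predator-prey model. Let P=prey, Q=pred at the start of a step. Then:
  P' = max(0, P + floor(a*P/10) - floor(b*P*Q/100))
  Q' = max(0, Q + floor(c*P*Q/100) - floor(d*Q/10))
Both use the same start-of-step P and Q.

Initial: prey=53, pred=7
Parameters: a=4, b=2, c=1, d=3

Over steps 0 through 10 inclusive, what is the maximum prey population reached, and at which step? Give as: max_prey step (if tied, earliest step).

Step 1: prey: 53+21-7=67; pred: 7+3-2=8
Step 2: prey: 67+26-10=83; pred: 8+5-2=11
Step 3: prey: 83+33-18=98; pred: 11+9-3=17
Step 4: prey: 98+39-33=104; pred: 17+16-5=28
Step 5: prey: 104+41-58=87; pred: 28+29-8=49
Step 6: prey: 87+34-85=36; pred: 49+42-14=77
Step 7: prey: 36+14-55=0; pred: 77+27-23=81
Step 8: prey: 0+0-0=0; pred: 81+0-24=57
Step 9: prey: 0+0-0=0; pred: 57+0-17=40
Step 10: prey: 0+0-0=0; pred: 40+0-12=28
Max prey = 104 at step 4

Answer: 104 4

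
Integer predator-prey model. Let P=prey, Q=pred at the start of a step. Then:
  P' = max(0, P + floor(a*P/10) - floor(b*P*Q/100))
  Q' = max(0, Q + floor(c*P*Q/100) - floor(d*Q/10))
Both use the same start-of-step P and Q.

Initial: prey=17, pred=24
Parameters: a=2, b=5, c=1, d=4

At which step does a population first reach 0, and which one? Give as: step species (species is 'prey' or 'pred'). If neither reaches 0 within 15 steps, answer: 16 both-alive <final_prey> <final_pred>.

Answer: 1 prey

Derivation:
Step 1: prey: 17+3-20=0; pred: 24+4-9=19
First extinction: prey at step 1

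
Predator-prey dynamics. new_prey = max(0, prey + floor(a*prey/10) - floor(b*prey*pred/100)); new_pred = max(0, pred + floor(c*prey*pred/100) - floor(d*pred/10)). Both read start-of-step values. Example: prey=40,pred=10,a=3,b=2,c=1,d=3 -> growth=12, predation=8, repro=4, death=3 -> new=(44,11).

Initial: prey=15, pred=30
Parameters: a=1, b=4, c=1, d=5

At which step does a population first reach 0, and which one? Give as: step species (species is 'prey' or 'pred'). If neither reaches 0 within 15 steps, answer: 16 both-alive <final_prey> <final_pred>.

Answer: 1 prey

Derivation:
Step 1: prey: 15+1-18=0; pred: 30+4-15=19
First extinction: prey at step 1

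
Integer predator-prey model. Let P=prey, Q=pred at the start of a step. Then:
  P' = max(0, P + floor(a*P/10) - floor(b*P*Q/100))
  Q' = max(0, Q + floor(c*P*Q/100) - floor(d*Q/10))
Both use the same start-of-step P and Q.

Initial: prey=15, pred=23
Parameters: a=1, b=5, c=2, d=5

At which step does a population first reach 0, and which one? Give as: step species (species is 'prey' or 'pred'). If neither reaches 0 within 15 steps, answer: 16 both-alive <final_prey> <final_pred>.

Answer: 1 prey

Derivation:
Step 1: prey: 15+1-17=0; pred: 23+6-11=18
First extinction: prey at step 1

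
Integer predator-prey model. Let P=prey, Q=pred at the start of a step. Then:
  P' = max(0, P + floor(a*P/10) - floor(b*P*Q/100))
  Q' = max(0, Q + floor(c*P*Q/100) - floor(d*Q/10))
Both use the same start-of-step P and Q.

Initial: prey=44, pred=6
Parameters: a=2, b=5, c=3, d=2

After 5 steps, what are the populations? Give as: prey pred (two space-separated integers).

Step 1: prey: 44+8-13=39; pred: 6+7-1=12
Step 2: prey: 39+7-23=23; pred: 12+14-2=24
Step 3: prey: 23+4-27=0; pred: 24+16-4=36
Step 4: prey: 0+0-0=0; pred: 36+0-7=29
Step 5: prey: 0+0-0=0; pred: 29+0-5=24

Answer: 0 24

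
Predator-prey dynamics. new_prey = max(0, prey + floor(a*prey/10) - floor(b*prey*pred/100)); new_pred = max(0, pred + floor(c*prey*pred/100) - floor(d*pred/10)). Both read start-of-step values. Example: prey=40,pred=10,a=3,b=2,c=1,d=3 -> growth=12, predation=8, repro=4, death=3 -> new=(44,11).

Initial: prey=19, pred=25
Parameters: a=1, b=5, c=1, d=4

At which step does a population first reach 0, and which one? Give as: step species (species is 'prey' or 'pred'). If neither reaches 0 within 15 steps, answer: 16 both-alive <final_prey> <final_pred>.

Step 1: prey: 19+1-23=0; pred: 25+4-10=19
First extinction: prey at step 1

Answer: 1 prey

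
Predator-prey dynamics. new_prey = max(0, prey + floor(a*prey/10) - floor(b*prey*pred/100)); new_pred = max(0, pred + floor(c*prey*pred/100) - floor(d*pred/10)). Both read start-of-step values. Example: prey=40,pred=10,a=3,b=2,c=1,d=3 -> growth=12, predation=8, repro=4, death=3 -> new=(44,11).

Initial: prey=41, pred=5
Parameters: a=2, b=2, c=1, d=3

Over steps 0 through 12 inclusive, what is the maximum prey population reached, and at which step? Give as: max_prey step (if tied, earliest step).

Step 1: prey: 41+8-4=45; pred: 5+2-1=6
Step 2: prey: 45+9-5=49; pred: 6+2-1=7
Step 3: prey: 49+9-6=52; pred: 7+3-2=8
Step 4: prey: 52+10-8=54; pred: 8+4-2=10
Step 5: prey: 54+10-10=54; pred: 10+5-3=12
Step 6: prey: 54+10-12=52; pred: 12+6-3=15
Step 7: prey: 52+10-15=47; pred: 15+7-4=18
Step 8: prey: 47+9-16=40; pred: 18+8-5=21
Step 9: prey: 40+8-16=32; pred: 21+8-6=23
Step 10: prey: 32+6-14=24; pred: 23+7-6=24
Step 11: prey: 24+4-11=17; pred: 24+5-7=22
Step 12: prey: 17+3-7=13; pred: 22+3-6=19
Max prey = 54 at step 4

Answer: 54 4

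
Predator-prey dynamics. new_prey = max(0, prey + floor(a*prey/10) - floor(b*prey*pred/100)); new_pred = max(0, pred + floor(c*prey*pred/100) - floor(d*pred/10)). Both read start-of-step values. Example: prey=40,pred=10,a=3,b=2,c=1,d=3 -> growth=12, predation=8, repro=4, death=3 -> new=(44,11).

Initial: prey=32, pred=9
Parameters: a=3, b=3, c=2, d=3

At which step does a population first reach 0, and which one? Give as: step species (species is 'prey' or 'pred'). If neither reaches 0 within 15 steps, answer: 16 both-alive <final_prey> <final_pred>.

Answer: 16 both-alive 2 3

Derivation:
Step 1: prey: 32+9-8=33; pred: 9+5-2=12
Step 2: prey: 33+9-11=31; pred: 12+7-3=16
Step 3: prey: 31+9-14=26; pred: 16+9-4=21
Step 4: prey: 26+7-16=17; pred: 21+10-6=25
Step 5: prey: 17+5-12=10; pred: 25+8-7=26
Step 6: prey: 10+3-7=6; pred: 26+5-7=24
Step 7: prey: 6+1-4=3; pred: 24+2-7=19
Step 8: prey: 3+0-1=2; pred: 19+1-5=15
Step 9: prey: 2+0-0=2; pred: 15+0-4=11
Step 10: prey: 2+0-0=2; pred: 11+0-3=8
Step 11: prey: 2+0-0=2; pred: 8+0-2=6
Step 12: prey: 2+0-0=2; pred: 6+0-1=5
Step 13: prey: 2+0-0=2; pred: 5+0-1=4
Step 14: prey: 2+0-0=2; pred: 4+0-1=3
Step 15: prey: 2+0-0=2; pred: 3+0-0=3
No extinction within 15 steps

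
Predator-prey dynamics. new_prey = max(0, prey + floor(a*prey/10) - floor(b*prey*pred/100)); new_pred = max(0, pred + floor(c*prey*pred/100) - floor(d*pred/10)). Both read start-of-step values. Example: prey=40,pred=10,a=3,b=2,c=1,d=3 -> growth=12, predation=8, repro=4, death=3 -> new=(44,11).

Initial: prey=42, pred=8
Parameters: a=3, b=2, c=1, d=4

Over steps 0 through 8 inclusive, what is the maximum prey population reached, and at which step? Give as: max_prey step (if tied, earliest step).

Answer: 77 6

Derivation:
Step 1: prey: 42+12-6=48; pred: 8+3-3=8
Step 2: prey: 48+14-7=55; pred: 8+3-3=8
Step 3: prey: 55+16-8=63; pred: 8+4-3=9
Step 4: prey: 63+18-11=70; pred: 9+5-3=11
Step 5: prey: 70+21-15=76; pred: 11+7-4=14
Step 6: prey: 76+22-21=77; pred: 14+10-5=19
Step 7: prey: 77+23-29=71; pred: 19+14-7=26
Step 8: prey: 71+21-36=56; pred: 26+18-10=34
Max prey = 77 at step 6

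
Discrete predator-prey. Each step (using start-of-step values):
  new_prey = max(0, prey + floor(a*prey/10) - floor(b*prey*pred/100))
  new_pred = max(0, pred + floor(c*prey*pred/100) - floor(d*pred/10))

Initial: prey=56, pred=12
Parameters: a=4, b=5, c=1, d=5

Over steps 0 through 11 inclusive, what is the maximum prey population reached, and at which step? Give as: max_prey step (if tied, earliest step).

Step 1: prey: 56+22-33=45; pred: 12+6-6=12
Step 2: prey: 45+18-27=36; pred: 12+5-6=11
Step 3: prey: 36+14-19=31; pred: 11+3-5=9
Step 4: prey: 31+12-13=30; pred: 9+2-4=7
Step 5: prey: 30+12-10=32; pred: 7+2-3=6
Step 6: prey: 32+12-9=35; pred: 6+1-3=4
Step 7: prey: 35+14-7=42; pred: 4+1-2=3
Step 8: prey: 42+16-6=52; pred: 3+1-1=3
Step 9: prey: 52+20-7=65; pred: 3+1-1=3
Step 10: prey: 65+26-9=82; pred: 3+1-1=3
Step 11: prey: 82+32-12=102; pred: 3+2-1=4
Max prey = 102 at step 11

Answer: 102 11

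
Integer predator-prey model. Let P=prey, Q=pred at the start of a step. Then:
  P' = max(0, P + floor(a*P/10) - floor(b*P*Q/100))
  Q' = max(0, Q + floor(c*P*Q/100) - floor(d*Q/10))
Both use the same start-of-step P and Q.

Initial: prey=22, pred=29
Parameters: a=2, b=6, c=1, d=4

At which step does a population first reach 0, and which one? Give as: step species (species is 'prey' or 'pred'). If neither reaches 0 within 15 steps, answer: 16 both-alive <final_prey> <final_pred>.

Answer: 1 prey

Derivation:
Step 1: prey: 22+4-38=0; pred: 29+6-11=24
First extinction: prey at step 1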